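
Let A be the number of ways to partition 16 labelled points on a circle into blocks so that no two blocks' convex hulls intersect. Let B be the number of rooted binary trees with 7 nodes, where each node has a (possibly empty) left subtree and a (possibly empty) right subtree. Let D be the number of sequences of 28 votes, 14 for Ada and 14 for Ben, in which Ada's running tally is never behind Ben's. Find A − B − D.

The non-crossing partitions of [16] form a lattice of size C_16. So A = C_16 = 35357670.
Binary trees (left/right distinguished) on n nodes are counted by C_n; here n = 7. So B = C_7 = 429.
Reading a vote for the leader as '(' and for the other as ')' turns such a sequence into a balanced string of 14 pairs, so the count is C_14. So D = C_14 = 2674440.
A − B − D = 35357670 − 429 − 2674440 = 32682801.

32682801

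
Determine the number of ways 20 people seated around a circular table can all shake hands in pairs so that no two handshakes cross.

Non-crossing handshake pairings of 2n people are counted by C_n; 20 people gives n = 10.
C_10 = C(20,10)/11 = 184756/11 = 16796.

16796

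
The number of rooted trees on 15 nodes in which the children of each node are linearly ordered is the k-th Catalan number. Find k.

14

A rooted plane tree on 15 nodes has 14 edges, and such trees are counted by C_14.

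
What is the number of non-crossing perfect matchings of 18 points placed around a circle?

Non-crossing perfect matchings of 2n points on a circle are counted by C_n; with 18 points, n = 9.
C_9 = C_8 · 2(2·8+1)/(8+2) = 1430 · 34/10 = 4862.

4862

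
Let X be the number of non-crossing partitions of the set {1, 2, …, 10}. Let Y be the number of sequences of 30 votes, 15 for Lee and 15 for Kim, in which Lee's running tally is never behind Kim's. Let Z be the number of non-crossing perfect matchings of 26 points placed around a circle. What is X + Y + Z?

10454541

The non-crossing partitions of [10] form a lattice of size C_10. So X = C_10 = 16796.
Reading a vote for the leader as '(' and for the other as ')' turns such a sequence into a balanced string of 15 pairs, so the count is C_15. So Y = C_15 = 9694845.
Pairing 26 circle points by 13 non-crossing chords gives C_13 matchings. So Z = C_13 = 742900.
X + Y + Z = 16796 + 9694845 + 742900 = 10454541.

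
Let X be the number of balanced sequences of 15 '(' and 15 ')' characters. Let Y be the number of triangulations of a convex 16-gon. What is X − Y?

With 15 pairs the number of balanced bracket strings is the Catalan number C_15. So X = C_15 = 9694845.
The number of triangulations of a 16-gon is the Catalan number C_14 (index = sides − 2). So Y = C_14 = 2674440.
X − Y = 9694845 − 2674440 = 7020405.

7020405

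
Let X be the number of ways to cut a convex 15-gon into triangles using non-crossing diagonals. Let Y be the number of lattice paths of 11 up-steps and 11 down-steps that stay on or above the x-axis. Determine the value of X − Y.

A convex 15-gon is triangulated into 13 triangles, and the number of such triangulations is the Catalan number C_{15−2} = C_13. So X = C_13 = 742900.
A Dyck path with 11 up-steps and 11 down-steps has semilength 11, so there are C_11 of them. So Y = C_11 = 58786.
X − Y = 742900 − 58786 = 684114.

684114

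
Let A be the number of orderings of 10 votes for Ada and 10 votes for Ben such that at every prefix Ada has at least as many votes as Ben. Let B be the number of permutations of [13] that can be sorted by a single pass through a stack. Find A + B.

Reading a vote for the leader as '(' and for the other as ')' turns such a sequence into a balanced string of 10 pairs, so the count is C_10. So A = C_10 = 16796.
Stack-sortable permutations are exactly the 231-avoiding ones, counted by C_n; here n = 13. So B = C_13 = 742900.
A + B = 16796 + 742900 = 759696.

759696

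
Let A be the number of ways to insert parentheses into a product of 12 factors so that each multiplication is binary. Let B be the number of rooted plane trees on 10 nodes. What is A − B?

Bracketing 12 factors into binary products is counted by C_{12−1} = C_11. So A = C_11 = 58786.
A rooted plane tree on 10 nodes has 9 edges, and such trees are counted by C_9. So B = C_9 = 4862.
A − B = 58786 − 4862 = 53924.

53924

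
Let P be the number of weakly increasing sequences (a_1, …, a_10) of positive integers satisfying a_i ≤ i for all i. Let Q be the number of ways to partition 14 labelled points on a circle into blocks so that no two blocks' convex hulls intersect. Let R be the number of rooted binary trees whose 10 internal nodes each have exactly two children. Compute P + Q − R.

2674440

Such sub-staircase sequences of length n are counted by C_n; here n = 10. So P = C_10 = 16796.
The non-crossing partitions of [14] form a lattice of size C_14. So Q = C_14 = 2674440.
Full binary trees with n internal nodes are counted by C_n; here n = 10. So R = C_10 = 16796.
P + Q − R = 16796 + 2674440 − 16796 = 2674440.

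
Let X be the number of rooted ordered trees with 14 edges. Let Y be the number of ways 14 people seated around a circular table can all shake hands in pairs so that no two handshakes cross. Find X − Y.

A rooted plane tree with 14 edges has 15 nodes, and the count is C_14. So X = C_14 = 2674440.
With 14 = 2·7 people, non-crossing handshake pairings are non-crossing perfect matchings on a circle, counted by C_7. So Y = C_7 = 429.
X − Y = 2674440 − 429 = 2674011.

2674011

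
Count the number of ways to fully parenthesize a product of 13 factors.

208012

Ways to associate a product of 13 factors correspond to binary trees on 13 leaves, so the count is C_12.
C_12 = C(24,12)/13 = 2704156/13 = 208012.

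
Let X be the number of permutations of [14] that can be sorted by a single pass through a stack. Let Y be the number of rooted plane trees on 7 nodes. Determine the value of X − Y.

2674308

Stack-sortable permutations are exactly the 231-avoiding ones, counted by C_n; here n = 14. So X = C_14 = 2674440.
A rooted plane tree on 7 nodes has 6 edges, and such trees are counted by C_6. So Y = C_6 = 132.
X − Y = 2674440 − 132 = 2674308.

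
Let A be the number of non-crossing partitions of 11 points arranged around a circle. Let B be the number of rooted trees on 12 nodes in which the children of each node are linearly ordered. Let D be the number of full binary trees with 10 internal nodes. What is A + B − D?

100776

Non-crossing partitions of an n-element set are counted by C_n; here n = 11. So A = C_11 = 58786.
A rooted plane tree on 12 nodes has 11 edges, and such trees are counted by C_11. So B = C_11 = 58786.
The number of full binary trees on 10 internal nodes is the Catalan number C_10. So D = C_10 = 16796.
A + B − D = 58786 + 58786 − 16796 = 100776.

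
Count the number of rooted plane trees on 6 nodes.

42

Rooted ordered (plane) trees on m nodes have m−1 edges and are counted by C_{m−1}; m = 6 gives C_5.
C_5 = C(10,5)/6 = 252/6 = 42.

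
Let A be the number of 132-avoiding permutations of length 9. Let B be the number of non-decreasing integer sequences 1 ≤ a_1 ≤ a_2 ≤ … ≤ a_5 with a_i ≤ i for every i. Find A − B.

For any fixed pattern of length 3, the pattern-avoiding permutations of [9] number C_9. So A = C_9 = 4862.
Such sub-staircase sequences of length n are counted by C_n; here n = 5. So B = C_5 = 42.
A − B = 4862 − 42 = 4820.

4820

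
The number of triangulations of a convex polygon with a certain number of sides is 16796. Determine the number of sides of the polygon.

Triangulations of a convex m-gon are counted by C_{m−2}; 16796 = C_10.
So m − 2 = 10, giving m = 12 sides.

12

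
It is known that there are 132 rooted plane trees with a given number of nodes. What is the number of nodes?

Rooted ordered trees on m nodes are counted by C_{m−1}, and C_6 = 132.
So the index is 6, and the number of nodes is 6 + 1 = 7.

7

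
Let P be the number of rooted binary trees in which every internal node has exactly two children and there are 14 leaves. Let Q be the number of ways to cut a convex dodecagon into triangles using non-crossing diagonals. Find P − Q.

A full binary tree with L leaves has L−1 internal nodes and is counted by C_{L−1}; L = 14 gives C_13. So P = C_13 = 742900.
A convex 12-gon is triangulated into 10 triangles, and the number of such triangulations is the Catalan number C_{12−2} = C_10. So Q = C_10 = 16796.
P − Q = 742900 − 16796 = 726104.

726104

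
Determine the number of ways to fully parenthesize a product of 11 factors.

16796

Bracketing 11 factors into binary products is counted by C_{11−1} = C_10.
C_10 = C_9 · 2(2·9+1)/(9+2) = 4862 · 38/11 = 16796.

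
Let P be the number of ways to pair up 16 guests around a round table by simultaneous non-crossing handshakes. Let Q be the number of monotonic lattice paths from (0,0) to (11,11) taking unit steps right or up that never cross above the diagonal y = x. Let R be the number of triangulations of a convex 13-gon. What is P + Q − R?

With 16 = 2·8 people, non-crossing handshake pairings are non-crossing perfect matchings on a circle, counted by C_8. So P = C_8 = 1430.
Sub-diagonal monotone paths from (0,0) to (11,11) biject with Dyck paths of semilength 11, giving C_11. So Q = C_11 = 58786.
The number of triangulations of a 13-gon is the Catalan number C_11 (index = sides − 2). So R = C_11 = 58786.
P + Q − R = 1430 + 58786 − 58786 = 1430.

1430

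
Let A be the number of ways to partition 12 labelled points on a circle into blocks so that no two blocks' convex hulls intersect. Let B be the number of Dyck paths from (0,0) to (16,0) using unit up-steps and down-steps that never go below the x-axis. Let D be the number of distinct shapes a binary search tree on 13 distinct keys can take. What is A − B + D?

Non-crossing partitions of an n-element set are counted by C_n; here n = 12. So A = C_12 = 208012.
A Dyck path with 8 up-steps and 8 down-steps has semilength 8, so there are C_8 of them. So B = C_8 = 1430.
There are C_n binary search tree shapes on n keys; with n = 13 that is C_13. So D = C_13 = 742900.
A − B + D = 208012 − 1430 + 742900 = 949482.

949482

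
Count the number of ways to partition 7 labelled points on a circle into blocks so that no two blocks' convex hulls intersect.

Non-crossing partitions of an n-element set are counted by C_n; here n = 7.
C_7 = C_6 · 2(2·6+1)/(6+2) = 132 · 26/8 = 429.

429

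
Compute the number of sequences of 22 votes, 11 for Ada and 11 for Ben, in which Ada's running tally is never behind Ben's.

58786

Ballot sequences with n votes each where one side never trails are Dyck words, counted by C_n; here n = 11.
C_11 = C(22,11)/12 = 705432/12 = 58786.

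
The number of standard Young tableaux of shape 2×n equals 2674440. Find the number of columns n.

14

Standard Young tableaux of shape 2×n are counted by C_n. The Catalan number equal to 2674440 is C_14.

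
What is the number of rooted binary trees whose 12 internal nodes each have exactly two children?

The number of full binary trees on 12 internal nodes is the Catalan number C_12.
C_12 = C(24,12)/13 = 2704156/13 = 208012.

208012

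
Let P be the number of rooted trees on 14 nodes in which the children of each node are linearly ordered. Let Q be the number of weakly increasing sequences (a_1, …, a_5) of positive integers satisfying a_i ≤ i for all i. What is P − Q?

742858

Rooted ordered (plane) trees on m nodes have m−1 edges and are counted by C_{m−1}; m = 14 gives C_13. So P = C_13 = 742900.
Weakly increasing sequences with a_i ≤ i biject with Dyck paths of semilength 5, so there are C_5. So Q = C_5 = 42.
P − Q = 742900 − 42 = 742858.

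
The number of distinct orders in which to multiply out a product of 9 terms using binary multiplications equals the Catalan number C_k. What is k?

Parenthesizations of m factors correspond to full binary trees with m leaves, counted by C_{m−1}; m = 9 gives C_8.

8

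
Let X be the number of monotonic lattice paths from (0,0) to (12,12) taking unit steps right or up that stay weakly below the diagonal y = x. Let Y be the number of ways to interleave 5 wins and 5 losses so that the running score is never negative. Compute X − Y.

207970

Monotone paths in an n×n grid that stay weakly below the diagonal are counted by C_n; here n = 12. So X = C_12 = 208012.
Reading a vote for the leader as '(' and for the other as ')' turns such a sequence into a balanced string of 5 pairs, so the count is C_5. So Y = C_5 = 42.
X − Y = 208012 − 42 = 207970.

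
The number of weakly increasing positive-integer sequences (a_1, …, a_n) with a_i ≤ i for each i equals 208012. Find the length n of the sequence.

Such sub-staircase sequences of length n are counted by C_n, and C_12 = 208012.

12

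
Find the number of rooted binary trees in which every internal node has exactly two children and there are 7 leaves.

Full binary trees with 7 leaves have 7−1 = 6 internal nodes, so there are C_6 of them.
C_6 = 132.

132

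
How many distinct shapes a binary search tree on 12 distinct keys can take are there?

208012

Rooted binary trees with 12 nodes (each child slot possibly empty) number C_12.
C_12 = 208012.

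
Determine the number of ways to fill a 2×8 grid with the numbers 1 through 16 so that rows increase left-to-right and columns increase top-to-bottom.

Standard Young tableaux of shape 2×n are counted by C_n; here n = 8.
C_8 = C(16,8)/9 = 12870/9 = 1430.

1430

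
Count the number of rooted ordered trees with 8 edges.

1430

Rooted ordered trees with n edges are counted by C_n; here n = 8.
C_8 = C_7 · 2(2·7+1)/(7+2) = 429 · 30/9 = 1430.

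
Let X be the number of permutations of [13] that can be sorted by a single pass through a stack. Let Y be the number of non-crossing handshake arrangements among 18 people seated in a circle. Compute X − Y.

738038

By Knuth's characterisation, the stack-sortable permutations of length 13 are the 231-avoiders, numbering C_13. So X = C_13 = 742900.
Non-crossing handshake pairings of 2n people are counted by C_n; 18 people gives n = 9. So Y = C_9 = 4862.
X − Y = 742900 − 4862 = 738038.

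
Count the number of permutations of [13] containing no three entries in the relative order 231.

Permutations of [n] avoiding any single length-3 pattern are counted by C_n; here n = 13.
C_13 = 742900.

742900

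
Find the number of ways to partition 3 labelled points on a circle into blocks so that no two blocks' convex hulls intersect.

Non-crossing partitions of an n-element set are counted by C_n; here n = 3.
C_3 = C(6,3)/4 = 20/4 = 5.

5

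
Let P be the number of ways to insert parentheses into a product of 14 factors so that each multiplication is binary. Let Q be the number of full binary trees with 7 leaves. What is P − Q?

742768

Parenthesizations of m factors correspond to full binary trees with m leaves, counted by C_{m−1}; m = 14 gives C_13. So P = C_13 = 742900.
A full binary tree with L leaves has L−1 internal nodes and is counted by C_{L−1}; L = 7 gives C_6. So Q = C_6 = 132.
P − Q = 742900 − 132 = 742768.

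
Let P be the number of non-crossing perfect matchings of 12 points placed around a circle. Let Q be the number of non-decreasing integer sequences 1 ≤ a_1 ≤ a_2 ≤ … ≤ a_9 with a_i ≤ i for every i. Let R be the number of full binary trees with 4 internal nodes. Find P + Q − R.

4980

Non-crossing perfect matchings of 2n points on a circle are counted by C_n; with 12 points, n = 6. So P = C_6 = 132.
Weakly increasing sequences with a_i ≤ i biject with Dyck paths of semilength 9, so there are C_9. So Q = C_9 = 4862.
The number of full binary trees on 4 internal nodes is the Catalan number C_4. So R = C_4 = 14.
P + Q − R = 132 + 4862 − 14 = 4980.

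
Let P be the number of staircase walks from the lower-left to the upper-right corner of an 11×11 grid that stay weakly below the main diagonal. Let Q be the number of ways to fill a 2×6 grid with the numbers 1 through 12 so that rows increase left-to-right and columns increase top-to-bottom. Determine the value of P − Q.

Sub-diagonal monotone paths from (0,0) to (11,11) biject with Dyck paths of semilength 11, giving C_11. So P = C_11 = 58786.
Standard Young tableaux of shape 2×n are counted by C_n; here n = 6. So Q = C_6 = 132.
P − Q = 58786 − 132 = 58654.

58654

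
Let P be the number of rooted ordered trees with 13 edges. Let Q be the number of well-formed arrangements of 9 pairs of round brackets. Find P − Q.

738038

A rooted plane tree with 13 edges has 14 nodes, and the count is C_13. So P = C_13 = 742900.
A balanced arrangement of 9 bracket pairs is a Dyck word of semilength 9, so the count is C_9. So Q = C_9 = 4862.
P − Q = 742900 − 4862 = 738038.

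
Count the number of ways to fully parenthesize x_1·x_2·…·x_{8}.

Parenthesizations of m factors correspond to full binary trees with m leaves, counted by C_{m−1}; m = 8 gives C_7.
C_7 = C(14,7)/8 = 3432/8 = 429.

429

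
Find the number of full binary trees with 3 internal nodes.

5

The number of full binary trees on 3 internal nodes is the Catalan number C_3.
C_3 = C(6,3)/4 = 20/4 = 5.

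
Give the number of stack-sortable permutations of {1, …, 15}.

By Knuth's characterisation, the stack-sortable permutations of length 15 are the 231-avoiders, numbering C_15.
C_15 = C_14 · 2(2·14+1)/(14+2) = 2674440 · 58/16 = 9694845.

9694845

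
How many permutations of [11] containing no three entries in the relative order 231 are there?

58786

Permutations of [n] avoiding any single length-3 pattern are counted by C_n; here n = 11.
C_11 = 58786.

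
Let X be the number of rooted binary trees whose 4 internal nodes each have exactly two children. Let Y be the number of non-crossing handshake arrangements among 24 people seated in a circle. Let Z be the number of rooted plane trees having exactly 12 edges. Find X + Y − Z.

14

The number of full binary trees on 4 internal nodes is the Catalan number C_4. So X = C_4 = 14.
With 24 = 2·12 people, non-crossing handshake pairings are non-crossing perfect matchings on a circle, counted by C_12. So Y = C_12 = 208012.
Rooted ordered trees with n edges are counted by C_n; here n = 12. So Z = C_12 = 208012.
X + Y − Z = 14 + 208012 − 208012 = 14.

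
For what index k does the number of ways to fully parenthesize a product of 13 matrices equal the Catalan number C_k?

12

Parenthesizations of m factors correspond to full binary trees with m leaves, counted by C_{m−1}; m = 13 gives C_12.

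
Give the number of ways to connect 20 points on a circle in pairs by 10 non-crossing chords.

16796

Pairing 20 circle points by 10 non-crossing chords gives C_10 matchings.
C_10 = C(20,10)/11 = 184756/11 = 16796.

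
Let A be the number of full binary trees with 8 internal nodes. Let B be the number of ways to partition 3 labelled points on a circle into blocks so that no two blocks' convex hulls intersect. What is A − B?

The number of full binary trees on 8 internal nodes is the Catalan number C_8. So A = C_8 = 1430.
The non-crossing partitions of [3] form a lattice of size C_3. So B = C_3 = 5.
A − B = 1430 − 5 = 1425.

1425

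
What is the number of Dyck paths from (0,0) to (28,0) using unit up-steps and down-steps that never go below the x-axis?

Paths of 14 up- and 14 down-steps that never dip below the axis are Dyck paths; their count is C_14.
C_14 = 2674440.

2674440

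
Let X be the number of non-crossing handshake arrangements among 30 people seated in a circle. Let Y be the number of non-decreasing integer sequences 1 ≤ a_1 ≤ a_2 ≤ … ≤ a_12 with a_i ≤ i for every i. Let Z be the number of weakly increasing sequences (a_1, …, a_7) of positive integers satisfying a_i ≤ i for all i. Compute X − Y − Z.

9486404

With 30 = 2·15 people, non-crossing handshake pairings are non-crossing perfect matchings on a circle, counted by C_15. So X = C_15 = 9694845.
Such sub-staircase sequences of length n are counted by C_n; here n = 12. So Y = C_12 = 208012.
Such sub-staircase sequences of length n are counted by C_n; here n = 7. So Z = C_7 = 429.
X − Y − Z = 9694845 − 208012 − 429 = 9486404.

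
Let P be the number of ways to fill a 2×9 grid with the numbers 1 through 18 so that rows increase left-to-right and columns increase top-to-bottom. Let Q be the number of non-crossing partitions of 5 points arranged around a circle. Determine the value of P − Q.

Standard Young tableaux of shape 2×n are counted by C_n; here n = 9. So P = C_9 = 4862.
The non-crossing partitions of [5] form a lattice of size C_5. So Q = C_5 = 42.
P − Q = 4862 − 42 = 4820.

4820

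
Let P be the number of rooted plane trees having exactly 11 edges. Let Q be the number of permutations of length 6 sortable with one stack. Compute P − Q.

58654

Rooted ordered trees with n edges are counted by C_n; here n = 11. So P = C_11 = 58786.
Stack-sortable permutations are exactly the 231-avoiding ones, counted by C_n; here n = 6. So Q = C_6 = 132.
P − Q = 58786 − 132 = 58654.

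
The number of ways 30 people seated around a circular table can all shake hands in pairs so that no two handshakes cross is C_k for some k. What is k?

With 30 = 2·15 people, non-crossing handshake pairings are non-crossing perfect matchings on a circle, counted by C_15.

15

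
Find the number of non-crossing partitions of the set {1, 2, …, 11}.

58786

The non-crossing partitions of [11] form a lattice of size C_11.
C_11 = 58786.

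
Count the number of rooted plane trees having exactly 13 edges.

742900

A rooted plane tree with 13 edges has 14 nodes, and the count is C_13.
C_13 = C_12 · 2(2·12+1)/(12+2) = 208012 · 50/14 = 742900.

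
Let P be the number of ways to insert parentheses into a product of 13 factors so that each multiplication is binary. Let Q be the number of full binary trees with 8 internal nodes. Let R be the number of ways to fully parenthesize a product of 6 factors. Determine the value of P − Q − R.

Ways to associate a product of 13 factors correspond to binary trees on 13 leaves, so the count is C_12. So P = C_12 = 208012.
Full binary trees with n internal nodes are counted by C_n; here n = 8. So Q = C_8 = 1430.
Ways to associate a product of 6 factors correspond to binary trees on 6 leaves, so the count is C_5. So R = C_5 = 42.
P − Q − R = 208012 − 1430 − 42 = 206540.

206540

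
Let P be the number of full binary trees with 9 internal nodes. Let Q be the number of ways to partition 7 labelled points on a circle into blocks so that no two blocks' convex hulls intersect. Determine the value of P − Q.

The number of full binary trees on 9 internal nodes is the Catalan number C_9. So P = C_9 = 4862.
The non-crossing partitions of [7] form a lattice of size C_7. So Q = C_7 = 429.
P − Q = 4862 − 429 = 4433.

4433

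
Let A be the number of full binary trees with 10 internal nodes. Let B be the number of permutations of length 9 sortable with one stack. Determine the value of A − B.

Full binary trees with n internal nodes are counted by C_n; here n = 10. So A = C_10 = 16796.
By Knuth's characterisation, the stack-sortable permutations of length 9 are the 231-avoiders, numbering C_9. So B = C_9 = 4862.
A − B = 16796 − 4862 = 11934.

11934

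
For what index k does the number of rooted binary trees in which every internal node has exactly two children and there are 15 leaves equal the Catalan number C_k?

14

A full binary tree with L leaves has L−1 internal nodes and is counted by C_{L−1}; L = 15 gives C_14.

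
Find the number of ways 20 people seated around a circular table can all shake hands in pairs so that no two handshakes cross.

Non-crossing handshake pairings of 2n people are counted by C_n; 20 people gives n = 10.
C_10 = C_9 · 2(2·9+1)/(9+2) = 4862 · 38/11 = 16796.

16796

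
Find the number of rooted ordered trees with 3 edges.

5

A rooted plane tree with 3 edges has 4 nodes, and the count is C_3.
C_3 = 5.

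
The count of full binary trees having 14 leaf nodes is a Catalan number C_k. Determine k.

13

A full binary tree with L leaves has L−1 internal nodes and is counted by C_{L−1}; L = 14 gives C_13.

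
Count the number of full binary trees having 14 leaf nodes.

Full binary trees with 14 leaves have 14−1 = 13 internal nodes, so there are C_13 of them.
C_13 = C_12 · 2(2·12+1)/(12+2) = 208012 · 50/14 = 742900.

742900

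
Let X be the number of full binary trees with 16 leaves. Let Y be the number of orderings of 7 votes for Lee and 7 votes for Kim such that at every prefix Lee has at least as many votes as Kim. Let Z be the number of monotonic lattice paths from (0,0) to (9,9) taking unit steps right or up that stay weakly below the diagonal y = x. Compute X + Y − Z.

9690412

A full binary tree with L leaves has L−1 internal nodes and is counted by C_{L−1}; L = 16 gives C_15. So X = C_15 = 9694845.
Ballot sequences with n votes each where one side never trails are Dyck words, counted by C_n; here n = 7. So Y = C_7 = 429.
Sub-diagonal monotone paths from (0,0) to (9,9) biject with Dyck paths of semilength 9, giving C_9. So Z = C_9 = 4862.
X + Y − Z = 9694845 + 429 − 4862 = 9690412.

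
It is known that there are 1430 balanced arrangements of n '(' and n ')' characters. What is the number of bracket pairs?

8

Balanced strings of n bracket-pairs are counted by C_n. The Catalan number equal to 1430 is C_8.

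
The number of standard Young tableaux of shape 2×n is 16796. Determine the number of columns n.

Standard Young tableaux of shape 2×n are counted by C_n. Since C_10 = 16796, the index is 10.

10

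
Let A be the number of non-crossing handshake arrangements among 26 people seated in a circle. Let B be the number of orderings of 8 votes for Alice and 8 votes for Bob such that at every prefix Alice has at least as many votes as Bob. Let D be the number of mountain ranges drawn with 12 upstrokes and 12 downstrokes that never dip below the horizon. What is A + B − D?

536318

With 26 = 2·13 people, non-crossing handshake pairings are non-crossing perfect matchings on a circle, counted by C_13. So A = C_13 = 742900.
Reading a vote for the leader as '(' and for the other as ')' turns such a sequence into a balanced string of 8 pairs, so the count is C_8. So B = C_8 = 1430.
A Dyck path with 12 up-steps and 12 down-steps has semilength 12, so there are C_12 of them. So D = C_12 = 208012.
A + B − D = 742900 + 1430 − 208012 = 536318.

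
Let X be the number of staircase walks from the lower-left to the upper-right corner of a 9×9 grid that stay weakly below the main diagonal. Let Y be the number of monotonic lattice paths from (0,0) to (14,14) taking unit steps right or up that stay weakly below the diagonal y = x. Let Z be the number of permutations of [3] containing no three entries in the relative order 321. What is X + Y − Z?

Monotone paths in an n×n grid that stay weakly below the diagonal are counted by C_n; here n = 9. So X = C_9 = 4862.
Monotone paths in an n×n grid that stay weakly below the diagonal are counted by C_n; here n = 14. So Y = C_14 = 2674440.
Permutations of [n] avoiding any single length-3 pattern are counted by C_n; here n = 3. So Z = C_3 = 5.
X + Y − Z = 4862 + 2674440 − 5 = 2679297.

2679297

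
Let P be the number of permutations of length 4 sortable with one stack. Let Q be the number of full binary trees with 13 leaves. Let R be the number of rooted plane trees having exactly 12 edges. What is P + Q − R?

By Knuth's characterisation, the stack-sortable permutations of length 4 are the 231-avoiders, numbering C_4. So P = C_4 = 14.
Full binary trees with 13 leaves have 13−1 = 12 internal nodes, so there are C_12 of them. So Q = C_12 = 208012.
Rooted ordered trees with n edges are counted by C_n; here n = 12. So R = C_12 = 208012.
P + Q − R = 14 + 208012 − 208012 = 14.

14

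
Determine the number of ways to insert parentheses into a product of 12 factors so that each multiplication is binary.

Bracketing 12 factors into binary products is counted by C_{12−1} = C_11.
C_11 = C(22,11)/12 = 705432/12 = 58786.

58786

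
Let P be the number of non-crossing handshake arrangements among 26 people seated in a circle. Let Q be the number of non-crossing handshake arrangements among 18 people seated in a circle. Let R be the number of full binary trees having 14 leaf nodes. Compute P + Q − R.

4862

Non-crossing handshake pairings of 2n people are counted by C_n; 26 people gives n = 13. So P = C_13 = 742900.
Non-crossing handshake pairings of 2n people are counted by C_n; 18 people gives n = 9. So Q = C_9 = 4862.
A full binary tree with L leaves has L−1 internal nodes and is counted by C_{L−1}; L = 14 gives C_13. So R = C_13 = 742900.
P + Q − R = 742900 + 4862 − 742900 = 4862.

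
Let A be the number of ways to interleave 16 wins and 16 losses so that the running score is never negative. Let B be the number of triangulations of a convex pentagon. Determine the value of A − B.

35357665

Ballot sequences with n votes each where one side never trails are Dyck words, counted by C_n; here n = 16. So A = C_16 = 35357670.
Triangulations of a convex m-gon are counted by C_{m−2}; with m = 5 this is C_3. So B = C_3 = 5.
A − B = 35357670 − 5 = 35357665.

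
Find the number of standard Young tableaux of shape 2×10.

16796

Standard Young tableaux of shape 2×n are counted by C_n; here n = 10.
C_10 = C(20,10)/11 = 184756/11 = 16796.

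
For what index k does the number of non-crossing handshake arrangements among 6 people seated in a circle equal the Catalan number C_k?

3

With 6 = 2·3 people, non-crossing handshake pairings are non-crossing perfect matchings on a circle, counted by C_3.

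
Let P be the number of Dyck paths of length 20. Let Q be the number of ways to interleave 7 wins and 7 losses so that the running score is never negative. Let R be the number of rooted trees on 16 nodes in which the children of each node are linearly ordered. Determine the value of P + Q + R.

A Dyck path with 10 up-steps and 10 down-steps has semilength 10, so there are C_10 of them. So P = C_10 = 16796.
Reading a vote for the leader as '(' and for the other as ')' turns such a sequence into a balanced string of 7 pairs, so the count is C_7. So Q = C_7 = 429.
Rooted ordered (plane) trees on m nodes have m−1 edges and are counted by C_{m−1}; m = 16 gives C_15. So R = C_15 = 9694845.
P + Q + R = 16796 + 429 + 9694845 = 9712070.

9712070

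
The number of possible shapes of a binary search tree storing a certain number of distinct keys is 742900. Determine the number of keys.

Binary search tree shapes on n keys are counted by C_n; 742900 = C_13.

13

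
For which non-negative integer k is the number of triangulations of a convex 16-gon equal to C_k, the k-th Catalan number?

14

A convex 16-gon is triangulated into 14 triangles, and the number of such triangulations is the Catalan number C_{16−2} = C_14.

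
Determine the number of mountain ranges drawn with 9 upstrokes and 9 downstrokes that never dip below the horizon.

Paths of 9 up- and 9 down-steps that never dip below the axis are Dyck paths; their count is C_9.
C_9 = C(18,9)/10 = 48620/10 = 4862.

4862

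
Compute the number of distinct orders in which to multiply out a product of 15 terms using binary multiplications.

Parenthesizations of m factors correspond to full binary trees with m leaves, counted by C_{m−1}; m = 15 gives C_14.
C_14 = C(28,14)/15 = 40116600/15 = 2674440.

2674440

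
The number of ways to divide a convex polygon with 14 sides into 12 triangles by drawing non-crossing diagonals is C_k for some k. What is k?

12

A convex 14-gon is triangulated into 12 triangles, and the number of such triangulations is the Catalan number C_{14−2} = C_12.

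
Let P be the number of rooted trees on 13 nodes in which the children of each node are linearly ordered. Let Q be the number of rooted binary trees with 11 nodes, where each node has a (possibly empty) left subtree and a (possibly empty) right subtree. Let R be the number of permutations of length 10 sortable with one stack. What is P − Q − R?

132430

Rooted ordered (plane) trees on m nodes have m−1 edges and are counted by C_{m−1}; m = 13 gives C_12. So P = C_12 = 208012.
Rooted binary trees with 11 nodes (each child slot possibly empty) number C_11. So Q = C_11 = 58786.
By Knuth's characterisation, the stack-sortable permutations of length 10 are the 231-avoiders, numbering C_10. So R = C_10 = 16796.
P − Q − R = 208012 − 58786 − 16796 = 132430.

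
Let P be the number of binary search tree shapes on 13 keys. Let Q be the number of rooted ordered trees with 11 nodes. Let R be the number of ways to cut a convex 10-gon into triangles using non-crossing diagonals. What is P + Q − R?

758266

Binary trees (left/right distinguished) on n nodes are counted by C_n; here n = 13. So P = C_13 = 742900.
A rooted plane tree on 11 nodes has 10 edges, and such trees are counted by C_10. So Q = C_10 = 16796.
A convex 10-gon is triangulated into 8 triangles, and the number of such triangulations is the Catalan number C_{10−2} = C_8. So R = C_8 = 1430.
P + Q − R = 742900 + 16796 − 1430 = 758266.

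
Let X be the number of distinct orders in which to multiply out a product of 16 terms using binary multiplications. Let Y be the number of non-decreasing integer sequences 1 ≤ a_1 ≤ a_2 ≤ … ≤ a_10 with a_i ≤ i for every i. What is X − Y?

9678049

Bracketing 16 factors into binary products is counted by C_{16−1} = C_15. So X = C_15 = 9694845.
Such sub-staircase sequences of length n are counted by C_n; here n = 10. So Y = C_10 = 16796.
X − Y = 9694845 − 16796 = 9678049.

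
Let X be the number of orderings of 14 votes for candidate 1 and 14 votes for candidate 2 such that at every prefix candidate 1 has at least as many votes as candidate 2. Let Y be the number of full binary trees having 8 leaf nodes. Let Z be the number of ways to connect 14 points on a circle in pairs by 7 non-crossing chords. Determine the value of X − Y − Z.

2673582

Ballot sequences with n votes each where one side never trails are Dyck words, counted by C_n; here n = 14. So X = C_14 = 2674440.
Full binary trees with 8 leaves have 8−1 = 7 internal nodes, so there are C_7 of them. So Y = C_7 = 429.
Non-crossing perfect matchings of 2n points on a circle are counted by C_n; with 14 points, n = 7. So Z = C_7 = 429.
X − Y − Z = 2674440 − 429 − 429 = 2673582.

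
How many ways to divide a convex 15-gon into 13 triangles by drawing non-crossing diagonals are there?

742900

The number of triangulations of a 15-gon is the Catalan number C_13 (index = sides − 2).
C_13 = C(26,13)/14 = 10400600/14 = 742900.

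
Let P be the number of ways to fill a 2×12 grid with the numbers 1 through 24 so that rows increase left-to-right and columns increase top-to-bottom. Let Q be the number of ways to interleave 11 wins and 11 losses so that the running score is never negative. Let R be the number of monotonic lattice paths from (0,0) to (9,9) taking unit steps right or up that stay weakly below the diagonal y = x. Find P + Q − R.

By the hook-length formula (or a Dyck-path bijection), SYT of shape 2×12 number C_12. So P = C_12 = 208012.
Reading a vote for the leader as '(' and for the other as ')' turns such a sequence into a balanced string of 11 pairs, so the count is C_11. So Q = C_11 = 58786.
Monotone paths in an n×n grid that stay weakly below the diagonal are counted by C_n; here n = 9. So R = C_9 = 4862.
P + Q − R = 208012 + 58786 − 4862 = 261936.

261936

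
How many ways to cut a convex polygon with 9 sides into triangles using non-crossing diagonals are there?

429

A convex 9-gon is triangulated into 7 triangles, and the number of such triangulations is the Catalan number C_{9−2} = C_7.
C_7 = C(14,7)/8 = 3432/8 = 429.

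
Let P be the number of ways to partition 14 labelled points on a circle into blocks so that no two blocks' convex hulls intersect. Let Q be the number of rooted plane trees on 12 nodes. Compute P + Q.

2733226

The non-crossing partitions of [14] form a lattice of size C_14. So P = C_14 = 2674440.
Rooted ordered (plane) trees on m nodes have m−1 edges and are counted by C_{m−1}; m = 12 gives C_11. So Q = C_11 = 58786.
P + Q = 2674440 + 58786 = 2733226.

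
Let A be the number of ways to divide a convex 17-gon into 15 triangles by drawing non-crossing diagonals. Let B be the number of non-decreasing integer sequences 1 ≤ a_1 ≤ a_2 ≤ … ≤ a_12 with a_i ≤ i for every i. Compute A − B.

9486833

A convex 17-gon is triangulated into 15 triangles, and the number of such triangulations is the Catalan number C_{17−2} = C_15. So A = C_15 = 9694845.
Such sub-staircase sequences of length n are counted by C_n; here n = 12. So B = C_12 = 208012.
A − B = 9694845 − 208012 = 9486833.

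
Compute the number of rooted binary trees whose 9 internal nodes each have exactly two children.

The number of full binary trees on 9 internal nodes is the Catalan number C_9.
C_9 = C(18,9)/10 = 48620/10 = 4862.

4862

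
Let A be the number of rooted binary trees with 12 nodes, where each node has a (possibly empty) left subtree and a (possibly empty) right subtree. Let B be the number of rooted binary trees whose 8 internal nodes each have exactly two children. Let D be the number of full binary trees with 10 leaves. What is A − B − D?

There are C_n binary search tree shapes on n keys; with n = 12 that is C_12. So A = C_12 = 208012.
Full binary trees with n internal nodes are counted by C_n; here n = 8. So B = C_8 = 1430.
Full binary trees with 10 leaves have 10−1 = 9 internal nodes, so there are C_9 of them. So D = C_9 = 4862.
A − B − D = 208012 − 1430 − 4862 = 201720.

201720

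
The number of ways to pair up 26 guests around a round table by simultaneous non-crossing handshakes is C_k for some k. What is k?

13

Non-crossing handshake pairings of 2n people are counted by C_n; 26 people gives n = 13.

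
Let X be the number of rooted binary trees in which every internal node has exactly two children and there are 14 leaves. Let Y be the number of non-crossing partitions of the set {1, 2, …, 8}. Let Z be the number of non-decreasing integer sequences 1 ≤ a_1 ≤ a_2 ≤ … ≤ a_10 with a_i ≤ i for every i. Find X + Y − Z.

727534

Full binary trees with 14 leaves have 14−1 = 13 internal nodes, so there are C_13 of them. So X = C_13 = 742900.
Non-crossing partitions of an n-element set are counted by C_n; here n = 8. So Y = C_8 = 1430.
Weakly increasing sequences with a_i ≤ i biject with Dyck paths of semilength 10, so there are C_10. So Z = C_10 = 16796.
X + Y − Z = 742900 + 1430 − 16796 = 727534.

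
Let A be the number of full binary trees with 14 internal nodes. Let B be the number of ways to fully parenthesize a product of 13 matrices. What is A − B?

2466428

The number of full binary trees on 14 internal nodes is the Catalan number C_14. So A = C_14 = 2674440.
Parenthesizations of m factors correspond to full binary trees with m leaves, counted by C_{m−1}; m = 13 gives C_12. So B = C_12 = 208012.
A − B = 2674440 − 208012 = 2466428.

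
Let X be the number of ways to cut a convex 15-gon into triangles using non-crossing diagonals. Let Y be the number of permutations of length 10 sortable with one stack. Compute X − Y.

Triangulations of a convex m-gon are counted by C_{m−2}; with m = 15 this is C_13. So X = C_13 = 742900.
Stack-sortable permutations are exactly the 231-avoiding ones, counted by C_n; here n = 10. So Y = C_10 = 16796.
X − Y = 742900 − 16796 = 726104.

726104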